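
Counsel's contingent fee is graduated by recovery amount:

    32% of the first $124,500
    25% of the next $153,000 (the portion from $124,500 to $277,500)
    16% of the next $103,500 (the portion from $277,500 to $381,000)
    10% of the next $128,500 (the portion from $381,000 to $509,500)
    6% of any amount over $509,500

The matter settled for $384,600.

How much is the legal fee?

First $124,500 at 32% = $39,840.00
Next $153,000 at 25% = $38,250.00
Next $103,500 at 16% = $16,560.00
Remaining $3,600 at 10% = $360.00
Fee: $39,840.00 + $38,250.00 + $16,560.00 + $360.00 = $95,010.00

$95,010.00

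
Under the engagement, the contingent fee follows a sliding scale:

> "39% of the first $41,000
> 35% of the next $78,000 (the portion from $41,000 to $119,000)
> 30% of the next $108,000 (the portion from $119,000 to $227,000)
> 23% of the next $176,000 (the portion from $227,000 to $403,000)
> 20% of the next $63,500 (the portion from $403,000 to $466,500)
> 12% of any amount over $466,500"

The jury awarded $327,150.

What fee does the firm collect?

$98,724.50

First $41,000 at 39% = $15,990.00
Next $78,000 at 35% = $27,300.00
Next $108,000 at 30% = $32,400.00
Remaining $100,150 at 23% = $23,034.50
Fee: $15,990.00 + $27,300.00 + $32,400.00 + $23,034.50 = $98,724.50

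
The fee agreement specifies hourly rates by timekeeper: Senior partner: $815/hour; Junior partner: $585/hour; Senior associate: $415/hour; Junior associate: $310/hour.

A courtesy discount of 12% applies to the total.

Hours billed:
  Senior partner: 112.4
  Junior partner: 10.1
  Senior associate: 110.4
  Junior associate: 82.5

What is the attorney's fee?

Senior partner: 112.4 × $815 = $91,606.00
Junior partner: 10.1 × $585 = $5,908.50
Senior associate: 110.4 × $415 = $45,816.00
Junior associate: 82.5 × $310 = $25,575.00
Subtotal: $168,905.50
Less 12% discount: −$20,268.66
Total: $168,905.50 − $20,268.66 = $148,636.84

$148,636.84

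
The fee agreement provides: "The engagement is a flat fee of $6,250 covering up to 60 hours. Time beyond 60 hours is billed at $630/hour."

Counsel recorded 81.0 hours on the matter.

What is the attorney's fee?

$19,480.00

Flat fee: $6,250.00
Excess hours: 81.0 − 60 = 21.0
Overrun: 21.0 × $630 = $13,230.00
Total: $6,250.00 + $13,230.00 = $19,480.00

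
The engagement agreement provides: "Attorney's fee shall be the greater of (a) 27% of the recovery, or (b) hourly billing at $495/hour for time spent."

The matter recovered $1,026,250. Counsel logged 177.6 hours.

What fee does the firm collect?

$277,087.50

(a) 27% of $1,026,250 = $277,087.50
(b) 177.6 × $495 = $87,912.00
The greater is (a): $277,087.50.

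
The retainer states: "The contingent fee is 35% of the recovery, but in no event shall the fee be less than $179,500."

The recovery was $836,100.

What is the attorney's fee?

35% of $836,100 = $292,635.00
That exceeds the $179,500 minimum.

$292,635.00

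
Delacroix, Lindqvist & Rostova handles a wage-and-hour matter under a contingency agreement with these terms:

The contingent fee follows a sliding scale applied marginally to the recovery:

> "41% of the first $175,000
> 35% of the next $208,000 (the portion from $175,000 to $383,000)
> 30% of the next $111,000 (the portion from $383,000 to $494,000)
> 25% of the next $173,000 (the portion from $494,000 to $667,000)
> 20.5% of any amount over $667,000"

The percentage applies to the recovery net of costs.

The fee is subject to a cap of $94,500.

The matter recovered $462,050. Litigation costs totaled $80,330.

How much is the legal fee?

$94,500.00

Fee base (net of costs): $462,050 − $80,330 = $381,720
First $175,000 at 41% = $71,750.00
Remaining $206,720 at 35% = $72,352.00
Fee: $71,750.00 + $72,352.00 = $144,102.00
$144,102.00 exceeds the $94,500 cap, so the fee is capped at $94,500.00.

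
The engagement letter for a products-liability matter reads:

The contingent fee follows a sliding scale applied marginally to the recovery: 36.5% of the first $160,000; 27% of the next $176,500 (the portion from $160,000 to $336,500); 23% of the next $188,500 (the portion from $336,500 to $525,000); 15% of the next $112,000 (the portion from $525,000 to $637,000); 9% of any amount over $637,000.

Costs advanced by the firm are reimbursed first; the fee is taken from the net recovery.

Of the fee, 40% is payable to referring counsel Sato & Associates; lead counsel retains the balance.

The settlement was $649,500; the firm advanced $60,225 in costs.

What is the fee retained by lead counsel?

Fee base (net of costs): $649,500 − $60,225 = $589,275
First $160,000 at 36.5% = $58,400.00
Next $176,500 at 27% = $47,655.00
Next $188,500 at 23% = $43,355.00
Remaining $64,275 at 15% = $9,641.25
Fee: $58,400.00 + $47,655.00 + $43,355.00 + $9,641.25 = $159,051.25
Referral share: 40% of $159,051.25 = $63,620.50; lead counsel retains $159,051.25 − $63,620.50 = $95,430.75.

$95,430.75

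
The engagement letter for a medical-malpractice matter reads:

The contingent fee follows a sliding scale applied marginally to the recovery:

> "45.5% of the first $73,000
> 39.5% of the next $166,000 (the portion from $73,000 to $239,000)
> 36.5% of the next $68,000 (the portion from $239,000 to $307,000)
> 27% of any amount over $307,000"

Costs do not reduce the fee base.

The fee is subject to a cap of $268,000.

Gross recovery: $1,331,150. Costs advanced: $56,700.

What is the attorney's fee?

$268,000.00

Fee base is the gross recovery, $1,331,150; costs are reimbursed separately.
First $73,000 at 45.5% = $33,215.00
Next $166,000 at 39.5% = $65,570.00
Next $68,000 at 36.5% = $24,820.00
Remaining $1,024,150 at 27% = $276,520.50
Fee: $33,215.00 + $65,570.00 + $24,820.00 + $276,520.50 = $400,125.50
$400,125.50 exceeds the $268,000 cap, so the fee is capped at $268,000.00.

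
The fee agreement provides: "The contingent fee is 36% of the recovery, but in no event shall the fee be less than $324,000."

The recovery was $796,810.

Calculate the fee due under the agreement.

36% of $796,810 = $286,851.60
That is below the $324,000 minimum, so the minimum applies.

$324,000.00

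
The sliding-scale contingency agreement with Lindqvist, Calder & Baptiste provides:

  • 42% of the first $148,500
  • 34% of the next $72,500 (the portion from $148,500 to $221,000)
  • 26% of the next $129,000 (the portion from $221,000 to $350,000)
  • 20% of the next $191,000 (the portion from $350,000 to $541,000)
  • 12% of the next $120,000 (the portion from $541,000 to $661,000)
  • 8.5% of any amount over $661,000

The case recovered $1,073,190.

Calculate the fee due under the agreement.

$208,196.15

First $148,500 at 42% = $62,370.00
Next $72,500 at 34% = $24,650.00
Next $129,000 at 26% = $33,540.00
Next $191,000 at 20% = $38,200.00
Next $120,000 at 12% = $14,400.00
Remaining $412,190 at 8.5% = $35,036.15
Fee: $62,370.00 + $24,650.00 + $33,540.00 + $38,200.00 + $14,400.00 + $35,036.15 = $208,196.15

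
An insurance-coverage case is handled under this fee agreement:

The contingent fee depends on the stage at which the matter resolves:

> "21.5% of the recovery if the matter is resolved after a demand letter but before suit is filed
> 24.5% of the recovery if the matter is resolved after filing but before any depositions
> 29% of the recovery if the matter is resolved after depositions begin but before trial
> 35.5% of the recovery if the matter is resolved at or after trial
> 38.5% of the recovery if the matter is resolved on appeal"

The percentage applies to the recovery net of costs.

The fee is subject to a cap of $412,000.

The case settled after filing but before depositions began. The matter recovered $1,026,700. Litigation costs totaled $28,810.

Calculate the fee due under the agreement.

Fee base (net of costs): $1,026,700 − $28,810 = $997,890
The matter settled after filing but before depositions began, so the 24.5% rate applies.
$997,890 × 24.5% = $244,483.05
$244,483.05 is under the $412,000 cap.

$244,483.05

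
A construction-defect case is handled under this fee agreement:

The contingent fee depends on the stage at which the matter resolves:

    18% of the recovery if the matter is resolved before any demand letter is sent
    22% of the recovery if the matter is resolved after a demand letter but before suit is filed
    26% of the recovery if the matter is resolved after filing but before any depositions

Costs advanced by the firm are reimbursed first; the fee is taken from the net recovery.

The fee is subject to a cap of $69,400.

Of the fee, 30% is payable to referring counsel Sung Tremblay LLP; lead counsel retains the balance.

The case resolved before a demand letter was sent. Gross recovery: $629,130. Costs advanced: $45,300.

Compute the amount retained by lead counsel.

$48,580.00

Fee base (net of costs): $629,130 − $45,300 = $583,830
The matter resolved before a demand letter was sent, so the 18% rate applies.
$583,830 × 18% = $105,089.40
$105,089.40 exceeds the $69,400 cap, so the fee is capped at $69,400.00.
Referral share: 30% of $69,400.00 = $20,820.00; lead counsel retains $69,400.00 − $20,820.00 = $48,580.00.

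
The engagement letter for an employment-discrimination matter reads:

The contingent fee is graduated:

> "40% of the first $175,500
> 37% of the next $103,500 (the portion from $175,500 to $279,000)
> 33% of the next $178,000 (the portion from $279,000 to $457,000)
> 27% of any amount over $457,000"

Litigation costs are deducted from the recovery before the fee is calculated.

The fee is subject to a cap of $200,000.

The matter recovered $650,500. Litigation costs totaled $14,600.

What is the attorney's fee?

$200,000.00

Fee base (net of costs): $650,500 − $14,600 = $635,900
First $175,500 at 40% = $70,200.00
Next $103,500 at 37% = $38,295.00
Next $178,000 at 33% = $58,740.00
Remaining $178,900 at 27% = $48,303.00
Fee: $70,200.00 + $38,295.00 + $58,740.00 + $48,303.00 = $215,538.00
$215,538.00 exceeds the $200,000 cap, so the fee is capped at $200,000.00.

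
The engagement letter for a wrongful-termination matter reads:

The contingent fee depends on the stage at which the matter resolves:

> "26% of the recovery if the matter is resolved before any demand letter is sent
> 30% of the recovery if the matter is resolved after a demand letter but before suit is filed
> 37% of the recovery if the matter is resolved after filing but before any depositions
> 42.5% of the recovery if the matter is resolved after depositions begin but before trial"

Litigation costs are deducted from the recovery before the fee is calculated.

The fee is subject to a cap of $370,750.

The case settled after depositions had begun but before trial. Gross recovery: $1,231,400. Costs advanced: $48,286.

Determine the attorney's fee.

$370,750.00

Fee base (net of costs): $1,231,400 − $48,286 = $1,183,114
The matter settled after depositions had begun but before trial, so the 42.5% rate applies.
$1,183,114 × 42.5% = $502,823.45
$502,823.45 exceeds the $370,750 cap, so the fee is capped at $370,750.00.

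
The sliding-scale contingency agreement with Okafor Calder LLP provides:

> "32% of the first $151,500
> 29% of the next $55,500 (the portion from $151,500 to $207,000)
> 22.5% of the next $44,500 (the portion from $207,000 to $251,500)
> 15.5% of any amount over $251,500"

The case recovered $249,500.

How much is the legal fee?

$74,137.50

First $151,500 at 32% = $48,480.00
Next $55,500 at 29% = $16,095.00
Remaining $42,500 at 22.5% = $9,562.50
Fee: $48,480.00 + $16,095.00 + $9,562.50 = $74,137.50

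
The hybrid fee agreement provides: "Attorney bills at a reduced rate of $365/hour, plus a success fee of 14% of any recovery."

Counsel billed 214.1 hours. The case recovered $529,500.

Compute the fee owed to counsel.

Hourly: 214.1 × $365 = $78,146.50
Success fee: 14% of $529,500 = $74,130.00
Total: $78,146.50 + $74,130.00 = $152,276.50

$152,276.50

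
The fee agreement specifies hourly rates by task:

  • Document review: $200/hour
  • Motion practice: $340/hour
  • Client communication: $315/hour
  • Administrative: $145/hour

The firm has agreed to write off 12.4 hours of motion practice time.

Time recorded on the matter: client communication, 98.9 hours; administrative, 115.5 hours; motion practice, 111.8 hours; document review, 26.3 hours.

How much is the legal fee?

Document review: 26.3 × $200 = $5,260.00
Motion practice: 111.8 × $340 = $38,012.00
Client communication: 98.9 × $315 = $31,153.50
Administrative: 115.5 × $145 = $16,747.50
Subtotal: $91,173.00
Write-off: 12.4 × $340 = $4,216.00
Total: $91,173.00 − $4,216.00 = $86,957.00

$86,957.00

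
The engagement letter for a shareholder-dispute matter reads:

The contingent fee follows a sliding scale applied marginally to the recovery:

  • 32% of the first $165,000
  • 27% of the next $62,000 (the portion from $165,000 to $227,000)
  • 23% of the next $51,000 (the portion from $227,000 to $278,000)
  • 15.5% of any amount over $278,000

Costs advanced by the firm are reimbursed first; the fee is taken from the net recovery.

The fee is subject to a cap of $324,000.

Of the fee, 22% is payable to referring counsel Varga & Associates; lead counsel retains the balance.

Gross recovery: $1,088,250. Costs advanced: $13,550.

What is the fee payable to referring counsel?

Fee base (net of costs): $1,088,250 − $13,550 = $1,074,700
First $165,000 at 32% = $52,800.00
Next $62,000 at 27% = $16,740.00
Next $51,000 at 23% = $11,730.00
Remaining $796,700 at 15.5% = $123,488.50
Fee: $52,800.00 + $16,740.00 + $11,730.00 + $123,488.50 = $204,758.50
$204,758.50 is under the $324,000 cap.
Referral share: 22% of $204,758.50 = $45,046.87; lead counsel retains $204,758.50 − $45,046.87 = $159,711.63.

$45,046.87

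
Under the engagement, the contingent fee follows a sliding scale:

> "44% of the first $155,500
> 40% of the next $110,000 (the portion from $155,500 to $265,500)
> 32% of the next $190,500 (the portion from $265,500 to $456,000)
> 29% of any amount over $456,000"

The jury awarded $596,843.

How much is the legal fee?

$214,224.47

First $155,500 at 44% = $68,420.00
Next $110,000 at 40% = $44,000.00
Next $190,500 at 32% = $60,960.00
Remaining $140,843 at 29% = $40,844.47
Fee: $68,420.00 + $44,000.00 + $60,960.00 + $40,844.47 = $214,224.47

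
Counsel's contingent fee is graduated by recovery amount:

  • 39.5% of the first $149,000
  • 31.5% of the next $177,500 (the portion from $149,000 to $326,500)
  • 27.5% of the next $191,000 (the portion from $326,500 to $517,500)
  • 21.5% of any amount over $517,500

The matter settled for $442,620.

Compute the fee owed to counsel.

First $149,000 at 39.5% = $58,855.00
Next $177,500 at 31.5% = $55,912.50
Remaining $116,120 at 27.5% = $31,933.00
Fee: $58,855.00 + $55,912.50 + $31,933.00 = $146,700.50

$146,700.50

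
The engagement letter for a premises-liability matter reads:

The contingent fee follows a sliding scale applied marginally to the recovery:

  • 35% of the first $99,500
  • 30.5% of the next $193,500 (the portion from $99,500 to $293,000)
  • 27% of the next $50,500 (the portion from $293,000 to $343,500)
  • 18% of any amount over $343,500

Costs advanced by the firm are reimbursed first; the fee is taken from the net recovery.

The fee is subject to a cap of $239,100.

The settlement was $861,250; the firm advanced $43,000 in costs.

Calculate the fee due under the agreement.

$192,932.50

Fee base (net of costs): $861,250 − $43,000 = $818,250
First $99,500 at 35% = $34,825.00
Next $193,500 at 30.5% = $59,017.50
Next $50,500 at 27% = $13,635.00
Remaining $474,750 at 18% = $85,455.00
Fee: $34,825.00 + $59,017.50 + $13,635.00 + $85,455.00 = $192,932.50
$192,932.50 is under the $239,100 cap.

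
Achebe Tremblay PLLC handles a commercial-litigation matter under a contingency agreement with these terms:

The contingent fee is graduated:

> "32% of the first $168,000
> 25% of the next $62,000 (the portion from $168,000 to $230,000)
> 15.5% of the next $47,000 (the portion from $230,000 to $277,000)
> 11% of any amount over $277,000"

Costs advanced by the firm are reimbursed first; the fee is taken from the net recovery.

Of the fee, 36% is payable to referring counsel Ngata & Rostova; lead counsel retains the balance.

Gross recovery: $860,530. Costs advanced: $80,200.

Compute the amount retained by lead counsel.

$84,423.23

Fee base (net of costs): $860,530 − $80,200 = $780,330
First $168,000 at 32% = $53,760.00
Next $62,000 at 25% = $15,500.00
Next $47,000 at 15.5% = $7,285.00
Remaining $503,330 at 11% = $55,366.30
Fee: $53,760.00 + $15,500.00 + $7,285.00 + $55,366.30 = $131,911.30
Referral share: 36% of $131,911.30 = $47,488.07; lead counsel retains $131,911.30 − $47,488.07 = $84,423.23.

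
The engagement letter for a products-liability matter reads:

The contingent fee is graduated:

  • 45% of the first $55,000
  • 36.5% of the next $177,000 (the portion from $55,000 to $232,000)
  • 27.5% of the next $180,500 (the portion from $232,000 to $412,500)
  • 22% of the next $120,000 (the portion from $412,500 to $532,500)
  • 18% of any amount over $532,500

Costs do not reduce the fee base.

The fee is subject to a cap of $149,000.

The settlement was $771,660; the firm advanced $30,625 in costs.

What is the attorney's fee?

$149,000.00

Fee base is the gross recovery, $771,660; costs are reimbursed separately.
First $55,000 at 45% = $24,750.00
Next $177,000 at 36.5% = $64,605.00
Next $180,500 at 27.5% = $49,637.50
Next $120,000 at 22% = $26,400.00
Remaining $239,160 at 18% = $43,048.80
Fee: $24,750.00 + $64,605.00 + $49,637.50 + $26,400.00 + $43,048.80 = $208,441.30
$208,441.30 exceeds the $149,000 cap, so the fee is capped at $149,000.00.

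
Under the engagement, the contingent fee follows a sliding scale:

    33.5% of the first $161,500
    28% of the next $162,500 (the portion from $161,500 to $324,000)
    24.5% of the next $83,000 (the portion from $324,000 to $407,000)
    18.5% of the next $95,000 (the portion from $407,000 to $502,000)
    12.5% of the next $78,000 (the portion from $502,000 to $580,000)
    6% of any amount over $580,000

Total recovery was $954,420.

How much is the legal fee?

First $161,500 at 33.5% = $54,102.50
Next $162,500 at 28% = $45,500.00
Next $83,000 at 24.5% = $20,335.00
Next $95,000 at 18.5% = $17,575.00
Next $78,000 at 12.5% = $9,750.00
Remaining $374,420 at 6% = $22,465.20
Fee: $54,102.50 + $45,500.00 + $20,335.00 + $17,575.00 + $9,750.00 + $22,465.20 = $169,727.70

$169,727.70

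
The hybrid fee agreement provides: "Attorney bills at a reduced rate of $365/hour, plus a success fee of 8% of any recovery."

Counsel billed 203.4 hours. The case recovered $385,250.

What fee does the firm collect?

$105,061.00

Hourly: 203.4 × $365 = $74,241.00
Success fee: 8% of $385,250 = $30,820.00
Total: $74,241.00 + $30,820.00 = $105,061.00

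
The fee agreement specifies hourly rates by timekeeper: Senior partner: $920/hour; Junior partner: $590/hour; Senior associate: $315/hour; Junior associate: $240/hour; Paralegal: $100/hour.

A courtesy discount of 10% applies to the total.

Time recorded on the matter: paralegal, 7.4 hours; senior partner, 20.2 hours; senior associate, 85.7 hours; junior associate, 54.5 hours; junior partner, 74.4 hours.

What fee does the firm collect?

Senior partner: 20.2 × $920 = $18,584.00
Junior partner: 74.4 × $590 = $43,896.00
Senior associate: 85.7 × $315 = $26,995.50
Junior associate: 54.5 × $240 = $13,080.00
Paralegal: 7.4 × $100 = $740.00
Subtotal: $103,295.50
Less 10% discount: −$10,329.55
Total: $103,295.50 − $10,329.55 = $92,965.95

$92,965.95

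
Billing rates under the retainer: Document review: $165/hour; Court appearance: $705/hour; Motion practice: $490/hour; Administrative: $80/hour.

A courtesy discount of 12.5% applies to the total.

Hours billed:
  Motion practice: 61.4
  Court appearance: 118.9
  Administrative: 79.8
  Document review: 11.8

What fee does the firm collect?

Document review: 11.8 × $165 = $1,947.00
Court appearance: 118.9 × $705 = $83,824.50
Motion practice: 61.4 × $490 = $30,086.00
Administrative: 79.8 × $80 = $6,384.00
Subtotal: $122,241.50
Less 12.5% discount: −$15,280.19
Total: $122,241.50 − $15,280.19 = $106,961.31

$106,961.31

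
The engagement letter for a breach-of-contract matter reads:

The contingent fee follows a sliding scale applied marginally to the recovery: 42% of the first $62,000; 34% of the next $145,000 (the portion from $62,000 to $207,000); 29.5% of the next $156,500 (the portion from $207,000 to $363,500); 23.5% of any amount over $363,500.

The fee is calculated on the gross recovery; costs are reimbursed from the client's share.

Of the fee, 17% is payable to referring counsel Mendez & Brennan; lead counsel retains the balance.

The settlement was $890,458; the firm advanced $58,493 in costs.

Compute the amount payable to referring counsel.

$41,708.25

Fee base is the gross recovery, $890,458; costs are reimbursed separately.
First $62,000 at 42% = $26,040.00
Next $145,000 at 34% = $49,300.00
Next $156,500 at 29.5% = $46,167.50
Remaining $526,958 at 23.5% = $123,835.13
Fee: $26,040.00 + $49,300.00 + $46,167.50 + $123,835.13 = $245,342.63
Referral share: 17% of $245,342.63 = $41,708.25; lead counsel retains $245,342.63 − $41,708.25 = $203,634.38.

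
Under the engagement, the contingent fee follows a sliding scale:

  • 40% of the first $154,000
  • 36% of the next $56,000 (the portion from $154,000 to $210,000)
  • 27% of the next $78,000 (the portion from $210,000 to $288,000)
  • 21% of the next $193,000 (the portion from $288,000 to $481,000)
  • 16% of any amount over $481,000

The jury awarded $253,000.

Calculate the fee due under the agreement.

$93,370.00

First $154,000 at 40% = $61,600.00
Next $56,000 at 36% = $20,160.00
Remaining $43,000 at 27% = $11,610.00
Fee: $61,600.00 + $20,160.00 + $11,610.00 = $93,370.00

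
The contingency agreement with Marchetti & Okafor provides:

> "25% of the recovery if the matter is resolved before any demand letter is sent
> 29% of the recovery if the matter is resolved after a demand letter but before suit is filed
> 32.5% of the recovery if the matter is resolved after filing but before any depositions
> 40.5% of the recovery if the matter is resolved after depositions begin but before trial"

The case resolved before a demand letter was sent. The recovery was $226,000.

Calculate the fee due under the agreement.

$56,500.00

The matter resolved before a demand letter was sent, so the 25% rate applies.
$226,000 × 25% = $56,500.00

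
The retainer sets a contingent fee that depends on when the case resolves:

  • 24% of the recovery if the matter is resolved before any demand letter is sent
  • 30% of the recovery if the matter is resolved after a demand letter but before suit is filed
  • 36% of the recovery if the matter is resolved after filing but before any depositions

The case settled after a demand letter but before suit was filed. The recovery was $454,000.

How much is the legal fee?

The matter settled after a demand letter but before suit was filed, so the 30% rate applies.
$454,000 × 30% = $136,200.00

$136,200.00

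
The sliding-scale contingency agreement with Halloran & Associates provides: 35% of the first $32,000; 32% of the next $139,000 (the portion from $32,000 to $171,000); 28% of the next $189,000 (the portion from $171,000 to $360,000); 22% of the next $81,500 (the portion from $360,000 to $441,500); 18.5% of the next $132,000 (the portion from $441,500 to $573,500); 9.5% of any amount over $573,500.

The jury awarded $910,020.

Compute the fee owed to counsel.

$182,919.40

First $32,000 at 35% = $11,200.00
Next $139,000 at 32% = $44,480.00
Next $189,000 at 28% = $52,920.00
Next $81,500 at 22% = $17,930.00
Next $132,000 at 18.5% = $24,420.00
Remaining $336,520 at 9.5% = $31,969.40
Fee: $11,200.00 + $44,480.00 + $52,920.00 + $17,930.00 + $24,420.00 + $31,969.40 = $182,919.40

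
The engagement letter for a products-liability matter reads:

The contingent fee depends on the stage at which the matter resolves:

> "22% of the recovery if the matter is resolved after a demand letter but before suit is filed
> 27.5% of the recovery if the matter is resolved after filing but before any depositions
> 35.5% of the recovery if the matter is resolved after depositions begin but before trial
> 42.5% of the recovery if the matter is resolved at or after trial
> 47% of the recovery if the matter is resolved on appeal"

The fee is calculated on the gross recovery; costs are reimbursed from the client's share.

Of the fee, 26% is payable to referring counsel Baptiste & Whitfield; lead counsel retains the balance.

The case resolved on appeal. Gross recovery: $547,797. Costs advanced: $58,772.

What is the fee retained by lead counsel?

$190,523.80

Fee base is the gross recovery, $547,797; costs are reimbursed separately.
The matter resolved on appeal, so the 47% rate applies.
$547,797 × 47% = $257,464.59
Referral share: 26% of $257,464.59 = $66,940.79; lead counsel retains $257,464.59 − $66,940.79 = $190,523.80.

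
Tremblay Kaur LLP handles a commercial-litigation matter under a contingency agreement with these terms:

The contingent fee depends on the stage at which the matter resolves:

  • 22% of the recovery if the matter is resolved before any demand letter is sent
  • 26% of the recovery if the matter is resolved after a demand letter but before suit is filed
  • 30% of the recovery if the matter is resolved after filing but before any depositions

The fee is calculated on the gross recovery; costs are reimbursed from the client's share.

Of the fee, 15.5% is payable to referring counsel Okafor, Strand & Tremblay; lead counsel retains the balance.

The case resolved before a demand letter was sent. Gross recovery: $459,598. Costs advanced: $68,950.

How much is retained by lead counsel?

$85,439.27

Fee base is the gross recovery, $459,598; costs are reimbursed separately.
The matter resolved before a demand letter was sent, so the 22% rate applies.
$459,598 × 22% = $101,111.56
Referral share: 15.5% of $101,111.56 = $15,672.29; lead counsel retains $101,111.56 − $15,672.29 = $85,439.27.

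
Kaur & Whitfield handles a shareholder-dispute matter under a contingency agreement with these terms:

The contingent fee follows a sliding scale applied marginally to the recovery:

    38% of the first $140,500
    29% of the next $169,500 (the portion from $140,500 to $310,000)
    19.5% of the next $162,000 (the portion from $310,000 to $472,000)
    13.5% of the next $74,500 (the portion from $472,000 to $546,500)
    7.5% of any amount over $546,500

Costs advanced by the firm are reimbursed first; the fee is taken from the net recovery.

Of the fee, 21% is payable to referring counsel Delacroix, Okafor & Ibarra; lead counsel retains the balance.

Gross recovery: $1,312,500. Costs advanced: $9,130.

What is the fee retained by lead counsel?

$158,756.62

Fee base (net of costs): $1,312,500 − $9,130 = $1,303,370
First $140,500 at 38% = $53,390.00
Next $169,500 at 29% = $49,155.00
Next $162,000 at 19.5% = $31,590.00
Next $74,500 at 13.5% = $10,057.50
Remaining $756,870 at 7.5% = $56,765.25
Fee: $53,390.00 + $49,155.00 + $31,590.00 + $10,057.50 + $56,765.25 = $200,957.75
Referral share: 21% of $200,957.75 = $42,201.13; lead counsel retains $200,957.75 − $42,201.13 = $158,756.62.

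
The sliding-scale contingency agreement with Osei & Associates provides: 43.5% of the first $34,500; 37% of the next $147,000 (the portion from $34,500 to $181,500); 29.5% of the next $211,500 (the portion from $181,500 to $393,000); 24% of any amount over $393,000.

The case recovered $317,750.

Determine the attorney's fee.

$109,591.25

First $34,500 at 43.5% = $15,007.50
Next $147,000 at 37% = $54,390.00
Remaining $136,250 at 29.5% = $40,193.75
Fee: $15,007.50 + $54,390.00 + $40,193.75 = $109,591.25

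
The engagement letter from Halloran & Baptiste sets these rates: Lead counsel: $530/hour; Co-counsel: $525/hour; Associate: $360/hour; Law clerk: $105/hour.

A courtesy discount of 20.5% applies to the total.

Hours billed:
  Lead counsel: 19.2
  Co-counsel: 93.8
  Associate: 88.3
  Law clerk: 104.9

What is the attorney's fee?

Lead counsel: 19.2 × $530 = $10,176.00
Co-counsel: 93.8 × $525 = $49,245.00
Associate: 88.3 × $360 = $31,788.00
Law clerk: 104.9 × $105 = $11,014.50
Subtotal: $102,223.50
Less 20.5% discount: −$20,955.82
Total: $102,223.50 − $20,955.82 = $81,267.68

$81,267.68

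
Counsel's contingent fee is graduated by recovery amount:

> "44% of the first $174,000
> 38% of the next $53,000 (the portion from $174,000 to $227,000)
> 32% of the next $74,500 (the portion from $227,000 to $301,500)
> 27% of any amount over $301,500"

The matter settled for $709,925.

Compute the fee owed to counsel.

$230,814.75

First $174,000 at 44% = $76,560.00
Next $53,000 at 38% = $20,140.00
Next $74,500 at 32% = $23,840.00
Remaining $408,425 at 27% = $110,274.75
Fee: $76,560.00 + $20,140.00 + $23,840.00 + $110,274.75 = $230,814.75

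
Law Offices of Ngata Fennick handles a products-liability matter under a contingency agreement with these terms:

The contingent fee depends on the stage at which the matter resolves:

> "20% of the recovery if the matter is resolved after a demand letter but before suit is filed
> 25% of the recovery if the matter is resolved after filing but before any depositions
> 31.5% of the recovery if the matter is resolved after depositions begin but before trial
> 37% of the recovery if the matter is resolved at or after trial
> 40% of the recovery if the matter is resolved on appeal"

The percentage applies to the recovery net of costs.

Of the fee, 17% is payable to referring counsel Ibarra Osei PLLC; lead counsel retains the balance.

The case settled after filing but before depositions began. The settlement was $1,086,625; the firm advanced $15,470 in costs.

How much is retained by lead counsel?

Fee base (net of costs): $1,086,625 − $15,470 = $1,071,155
The matter settled after filing but before depositions began, so the 25% rate applies.
$1,071,155 × 25% = $267,788.75
Referral share: 17% of $267,788.75 = $45,524.09; lead counsel retains $267,788.75 − $45,524.09 = $222,264.66.

$222,264.66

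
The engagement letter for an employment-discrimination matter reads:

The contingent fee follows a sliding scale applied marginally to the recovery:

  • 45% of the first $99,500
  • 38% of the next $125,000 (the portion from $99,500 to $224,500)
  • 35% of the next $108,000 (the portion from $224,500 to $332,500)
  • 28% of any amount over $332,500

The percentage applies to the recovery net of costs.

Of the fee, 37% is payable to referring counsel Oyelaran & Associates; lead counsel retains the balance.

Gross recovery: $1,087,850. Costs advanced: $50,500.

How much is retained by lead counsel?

$206,282.79

Fee base (net of costs): $1,087,850 − $50,500 = $1,037,350
First $99,500 at 45% = $44,775.00
Next $125,000 at 38% = $47,500.00
Next $108,000 at 35% = $37,800.00
Remaining $704,850 at 28% = $197,358.00
Fee: $44,775.00 + $47,500.00 + $37,800.00 + $197,358.00 = $327,433.00
Referral share: 37% of $327,433.00 = $121,150.21; lead counsel retains $327,433.00 − $121,150.21 = $206,282.79.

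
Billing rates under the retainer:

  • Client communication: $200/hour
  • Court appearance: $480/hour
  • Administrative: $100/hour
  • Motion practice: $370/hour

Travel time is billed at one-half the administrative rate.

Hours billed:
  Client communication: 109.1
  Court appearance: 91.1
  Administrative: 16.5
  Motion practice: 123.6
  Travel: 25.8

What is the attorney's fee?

$114,220.00

Client communication: 109.1 × $200 = $21,820.00
Court appearance: 91.1 × $480 = $43,728.00
Administrative: 16.5 × $100 = $1,650.00
Motion practice: 123.6 × $370 = $45,732.00
Subtotal: $21,820.00 + $43,728.00 + $1,650.00 + $45,732.00 = $112,930.00
Travel: 25.8 × ($100 ÷ 2) = 25.8 × $50.00 = $1,290.00
Total: $112,930.00 + $1,290.00 = $114,220.00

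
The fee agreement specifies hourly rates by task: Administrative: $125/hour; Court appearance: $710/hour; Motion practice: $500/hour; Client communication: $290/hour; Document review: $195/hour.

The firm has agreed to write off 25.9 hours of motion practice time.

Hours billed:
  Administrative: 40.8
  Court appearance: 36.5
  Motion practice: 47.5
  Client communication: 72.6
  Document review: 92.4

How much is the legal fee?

$80,887.00

Administrative: 40.8 × $125 = $5,100.00
Court appearance: 36.5 × $710 = $25,915.00
Motion practice: 47.5 × $500 = $23,750.00
Client communication: 72.6 × $290 = $21,054.00
Document review: 92.4 × $195 = $18,018.00
Subtotal: $93,837.00
Write-off: 25.9 × $500 = $12,950.00
Total: $93,837.00 − $12,950.00 = $80,887.00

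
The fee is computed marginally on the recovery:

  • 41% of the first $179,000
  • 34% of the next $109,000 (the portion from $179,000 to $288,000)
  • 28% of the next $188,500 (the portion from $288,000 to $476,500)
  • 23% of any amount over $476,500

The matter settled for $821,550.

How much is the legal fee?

$242,591.50

First $179,000 at 41% = $73,390.00
Next $109,000 at 34% = $37,060.00
Next $188,500 at 28% = $52,780.00
Remaining $345,050 at 23% = $79,361.50
Fee: $73,390.00 + $37,060.00 + $52,780.00 + $79,361.50 = $242,591.50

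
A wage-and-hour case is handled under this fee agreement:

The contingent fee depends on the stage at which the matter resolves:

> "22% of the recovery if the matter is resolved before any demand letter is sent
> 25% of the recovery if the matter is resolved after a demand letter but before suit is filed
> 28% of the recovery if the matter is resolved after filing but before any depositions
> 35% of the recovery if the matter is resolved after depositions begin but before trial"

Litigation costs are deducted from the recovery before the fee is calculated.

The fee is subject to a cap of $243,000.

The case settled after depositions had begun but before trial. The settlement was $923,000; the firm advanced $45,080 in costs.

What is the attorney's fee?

$243,000.00

Fee base (net of costs): $923,000 − $45,080 = $877,920
The matter settled after depositions had begun but before trial, so the 35% rate applies.
$877,920 × 35% = $307,272.00
$307,272.00 exceeds the $243,000 cap, so the fee is capped at $243,000.00.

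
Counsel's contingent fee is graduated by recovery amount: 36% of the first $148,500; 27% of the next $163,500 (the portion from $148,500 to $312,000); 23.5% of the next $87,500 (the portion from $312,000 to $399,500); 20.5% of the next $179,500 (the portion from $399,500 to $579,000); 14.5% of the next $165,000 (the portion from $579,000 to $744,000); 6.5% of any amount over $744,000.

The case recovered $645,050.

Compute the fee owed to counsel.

First $148,500 at 36% = $53,460.00
Next $163,500 at 27% = $44,145.00
Next $87,500 at 23.5% = $20,562.50
Next $179,500 at 20.5% = $36,797.50
Remaining $66,050 at 14.5% = $9,577.25
Fee: $53,460.00 + $44,145.00 + $20,562.50 + $36,797.50 + $9,577.25 = $164,542.25

$164,542.25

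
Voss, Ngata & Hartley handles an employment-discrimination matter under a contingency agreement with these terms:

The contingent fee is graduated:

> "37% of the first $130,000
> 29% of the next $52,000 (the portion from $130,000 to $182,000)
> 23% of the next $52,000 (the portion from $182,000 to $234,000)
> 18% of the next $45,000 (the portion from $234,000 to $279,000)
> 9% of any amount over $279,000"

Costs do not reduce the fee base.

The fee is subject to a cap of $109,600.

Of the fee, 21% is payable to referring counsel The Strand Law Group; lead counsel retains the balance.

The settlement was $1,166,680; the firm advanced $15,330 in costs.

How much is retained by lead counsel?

Fee base is the gross recovery, $1,166,680; costs are reimbursed separately.
First $130,000 at 37% = $48,100.00
Next $52,000 at 29% = $15,080.00
Next $52,000 at 23% = $11,960.00
Next $45,000 at 18% = $8,100.00
Remaining $887,680 at 9% = $79,891.20
Fee: $48,100.00 + $15,080.00 + $11,960.00 + $8,100.00 + $79,891.20 = $163,131.20
$163,131.20 exceeds the $109,600 cap, so the fee is capped at $109,600.00.
Referral share: 21% of $109,600.00 = $23,016.00; lead counsel retains $109,600.00 − $23,016.00 = $86,584.00.

$86,584.00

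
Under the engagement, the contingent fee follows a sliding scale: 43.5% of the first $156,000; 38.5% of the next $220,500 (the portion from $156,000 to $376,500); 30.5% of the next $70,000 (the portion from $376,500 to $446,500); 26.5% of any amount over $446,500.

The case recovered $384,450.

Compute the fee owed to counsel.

First $156,000 at 43.5% = $67,860.00
Next $220,500 at 38.5% = $84,892.50
Remaining $7,950 at 30.5% = $2,424.75
Fee: $67,860.00 + $84,892.50 + $2,424.75 = $155,177.25

$155,177.25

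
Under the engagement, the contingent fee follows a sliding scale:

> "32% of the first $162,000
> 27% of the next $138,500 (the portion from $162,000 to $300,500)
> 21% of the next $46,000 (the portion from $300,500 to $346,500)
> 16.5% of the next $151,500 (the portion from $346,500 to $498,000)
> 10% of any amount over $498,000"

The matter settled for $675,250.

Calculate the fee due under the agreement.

$141,617.50

First $162,000 at 32% = $51,840.00
Next $138,500 at 27% = $37,395.00
Next $46,000 at 21% = $9,660.00
Next $151,500 at 16.5% = $24,997.50
Remaining $177,250 at 10% = $17,725.00
Fee: $51,840.00 + $37,395.00 + $9,660.00 + $24,997.50 + $17,725.00 = $141,617.50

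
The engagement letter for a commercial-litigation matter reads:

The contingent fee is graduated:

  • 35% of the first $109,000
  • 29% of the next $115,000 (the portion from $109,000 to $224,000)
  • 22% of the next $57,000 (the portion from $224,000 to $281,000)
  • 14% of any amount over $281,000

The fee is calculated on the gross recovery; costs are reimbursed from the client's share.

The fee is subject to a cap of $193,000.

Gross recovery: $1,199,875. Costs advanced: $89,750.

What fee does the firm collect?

Fee base is the gross recovery, $1,199,875; costs are reimbursed separately.
First $109,000 at 35% = $38,150.00
Next $115,000 at 29% = $33,350.00
Next $57,000 at 22% = $12,540.00
Remaining $918,875 at 14% = $128,642.50
Fee: $38,150.00 + $33,350.00 + $12,540.00 + $128,642.50 = $212,682.50
$212,682.50 exceeds the $193,000 cap, so the fee is capped at $193,000.00.

$193,000.00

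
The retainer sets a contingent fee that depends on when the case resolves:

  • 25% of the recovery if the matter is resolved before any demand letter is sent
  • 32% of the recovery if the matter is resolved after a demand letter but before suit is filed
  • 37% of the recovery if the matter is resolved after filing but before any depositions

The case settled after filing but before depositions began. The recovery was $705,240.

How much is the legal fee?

The matter settled after filing but before depositions began, so the 37% rate applies.
$705,240 × 37% = $260,938.80

$260,938.80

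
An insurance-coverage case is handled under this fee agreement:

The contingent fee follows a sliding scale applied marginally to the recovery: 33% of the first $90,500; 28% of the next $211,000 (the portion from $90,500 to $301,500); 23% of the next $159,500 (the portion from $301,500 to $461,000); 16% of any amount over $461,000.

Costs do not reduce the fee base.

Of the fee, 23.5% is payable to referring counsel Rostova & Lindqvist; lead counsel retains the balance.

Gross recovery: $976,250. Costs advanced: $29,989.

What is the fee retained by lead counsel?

$159,173.55

Fee base is the gross recovery, $976,250; costs are reimbursed separately.
First $90,500 at 33% = $29,865.00
Next $211,000 at 28% = $59,080.00
Next $159,500 at 23% = $36,685.00
Remaining $515,250 at 16% = $82,440.00
Fee: $29,865.00 + $59,080.00 + $36,685.00 + $82,440.00 = $208,070.00
Referral share: 23.5% of $208,070.00 = $48,896.45; lead counsel retains $208,070.00 − $48,896.45 = $159,173.55.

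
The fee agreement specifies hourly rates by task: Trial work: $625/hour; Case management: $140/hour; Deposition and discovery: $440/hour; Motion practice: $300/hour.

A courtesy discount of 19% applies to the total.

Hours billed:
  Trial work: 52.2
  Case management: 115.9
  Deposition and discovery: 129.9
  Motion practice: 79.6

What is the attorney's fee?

$105,208.47

Trial work: 52.2 × $625 = $32,625.00
Case management: 115.9 × $140 = $16,226.00
Deposition and discovery: 129.9 × $440 = $57,156.00
Motion practice: 79.6 × $300 = $23,880.00
Subtotal: $129,887.00
Less 19% discount: −$24,678.53
Total: $129,887.00 − $24,678.53 = $105,208.47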